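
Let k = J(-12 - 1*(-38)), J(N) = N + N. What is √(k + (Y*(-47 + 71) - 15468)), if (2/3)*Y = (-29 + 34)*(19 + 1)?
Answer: 2*I*√2954 ≈ 108.7*I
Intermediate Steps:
Y = 150 (Y = 3*((-29 + 34)*(19 + 1))/2 = 3*(5*20)/2 = (3/2)*100 = 150)
J(N) = 2*N
k = 52 (k = 2*(-12 - 1*(-38)) = 2*(-12 + 38) = 2*26 = 52)
√(k + (Y*(-47 + 71) - 15468)) = √(52 + (150*(-47 + 71) - 15468)) = √(52 + (150*24 - 15468)) = √(52 + (3600 - 15468)) = √(52 - 11868) = √(-11816) = 2*I*√2954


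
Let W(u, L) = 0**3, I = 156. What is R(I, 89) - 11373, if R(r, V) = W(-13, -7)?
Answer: -11373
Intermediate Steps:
W(u, L) = 0
R(r, V) = 0
R(I, 89) - 11373 = 0 - 11373 = -11373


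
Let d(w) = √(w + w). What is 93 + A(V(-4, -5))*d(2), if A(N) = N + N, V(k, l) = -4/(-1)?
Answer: 109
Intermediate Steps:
V(k, l) = 4 (V(k, l) = -4*(-1) = 4)
A(N) = 2*N
d(w) = √2*√w (d(w) = √(2*w) = √2*√w)
93 + A(V(-4, -5))*d(2) = 93 + (2*4)*(√2*√2) = 93 + 8*2 = 93 + 16 = 109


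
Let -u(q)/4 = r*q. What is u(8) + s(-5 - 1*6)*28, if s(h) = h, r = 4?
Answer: -436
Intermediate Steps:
u(q) = -16*q
u(8) + s(-5 - 1*6)*28 = -16*8 + (-5 - 1*6)*28 = -128 + (-5 - 6)*28 = -128 - 11*28 = -128 - 308 = -436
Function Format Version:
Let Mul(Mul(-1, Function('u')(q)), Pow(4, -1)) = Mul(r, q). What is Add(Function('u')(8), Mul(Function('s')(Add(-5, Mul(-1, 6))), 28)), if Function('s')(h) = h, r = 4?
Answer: -436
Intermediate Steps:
Function('u')(q) = Mul(-16, q) (Function('u')(q) = Mul(-4, Mul(4, q)) = Mul(-16, q))
Add(Function('u')(8), Mul(Function('s')(Add(-5, Mul(-1, 6))), 28)) = Add(Mul(-16, 8), Mul(Add(-5, Mul(-1, 6)), 28)) = Add(-128, Mul(Add(-5, -6), 28)) = Add(-128, Mul(-11, 28)) = Add(-128, -308) = -436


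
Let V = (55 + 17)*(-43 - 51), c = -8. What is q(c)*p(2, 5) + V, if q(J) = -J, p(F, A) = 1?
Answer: -6760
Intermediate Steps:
V = -6768 (V = 72*(-94) = -6768)
q(c)*p(2, 5) + V = -1*(-8)*1 - 6768 = 8*1 - 6768 = 8 - 6768 = -6760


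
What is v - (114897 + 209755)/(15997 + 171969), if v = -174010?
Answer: -16354144156/93983 ≈ -1.7401e+5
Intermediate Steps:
v - (114897 + 209755)/(15997 + 171969) = -174010 - (114897 + 209755)/(15997 + 171969) = -174010 - 324652/187966 = -174010 - 1*162326/93983 = -174010 - 162326/93983 = -16354144156/93983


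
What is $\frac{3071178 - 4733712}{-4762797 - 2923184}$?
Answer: $\frac{1662534}{7685981} \approx 0.21631$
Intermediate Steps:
$\frac{3071178 - 4733712}{-4762797 - 2923184} = - \frac{1662534}{-7685981} = \left(-1662534\right) \left(- \frac{1}{7685981}\right) = \frac{1662534}{7685981}$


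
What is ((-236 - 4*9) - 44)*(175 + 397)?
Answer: -180752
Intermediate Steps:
((-236 - 4*9) - 44)*(175 + 397) = ((-236 - 36) - 44)*572 = (-272 - 44)*572 = -316*572 = -180752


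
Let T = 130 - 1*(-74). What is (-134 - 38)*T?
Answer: -35088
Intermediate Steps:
T = 204 (T = 130 + 74 = 204)
(-134 - 38)*T = (-134 - 38)*204 = -172*204 = -35088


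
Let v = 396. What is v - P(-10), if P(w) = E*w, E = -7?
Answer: 326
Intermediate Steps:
P(w) = -7*w
v - P(-10) = 396 - (-7)*(-10) = 396 - 1*70 = 396 - 70 = 326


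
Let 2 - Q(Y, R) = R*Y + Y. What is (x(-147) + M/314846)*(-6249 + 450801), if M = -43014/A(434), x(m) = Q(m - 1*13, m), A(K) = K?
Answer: -354720384644932188/34160791 ≈ -1.0384e+10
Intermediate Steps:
Q(Y, R) = 2 - Y - R*Y (Q(Y, R) = 2 - (R*Y + Y) = 2 - (Y + R*Y) = 2 + (-Y - R*Y) = 2 - Y - R*Y)
x(m) = 15 - m - m*(-13 + m) (x(m) = 2 - (m - 1*13) - m*(m - 1*13) = 2 - (m - 13) - m*(m - 13) = 2 - (-13 + m) - m*(-13 + m) = 2 + (13 - m) - m*(-13 + m) = 15 - m - m*(-13 + m))
M = -21507/217 (M = -43014/434 = -43014*1/434 = -21507/217 ≈ -99.111)
(x(-147) + M/314846)*(-6249 + 450801) = ((15 - 1*(-147) - 1*(-147)*(-13 - 147)) - 21507/217/314846)*(-6249 + 450801) = ((15 + 147 - 1*(-147)*(-160)) - 21507/217*1/314846)*444552 = ((15 + 147 - 23520) - 21507/68321582)*444552 = (-23358 - 21507/68321582)*444552 = -1595855533863/68321582*444552 = -354720384644932188/34160791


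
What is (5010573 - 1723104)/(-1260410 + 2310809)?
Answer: 1095823/350133 ≈ 3.1297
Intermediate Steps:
(5010573 - 1723104)/(-1260410 + 2310809) = 3287469/1050399 = 3287469*(1/1050399) = 1095823/350133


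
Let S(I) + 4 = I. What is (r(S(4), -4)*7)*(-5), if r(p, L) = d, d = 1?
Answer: -35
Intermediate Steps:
S(I) = -4 + I
r(p, L) = 1
(r(S(4), -4)*7)*(-5) = (1*7)*(-5) = 7*(-5) = -35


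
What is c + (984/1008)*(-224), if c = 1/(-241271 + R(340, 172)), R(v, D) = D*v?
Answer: -119910899/548373 ≈ -218.67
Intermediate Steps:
c = -1/182791 (c = 1/(-241271 + 172*340) = 1/(-241271 + 58480) = 1/(-182791) = -1/182791 ≈ -5.4707e-6)
c + (984/1008)*(-224) = -1/182791 + (984/1008)*(-224) = -1/182791 + (984*(1/1008))*(-224) = -1/182791 + (41/42)*(-224) = -1/182791 - 656/3 = -119910899/548373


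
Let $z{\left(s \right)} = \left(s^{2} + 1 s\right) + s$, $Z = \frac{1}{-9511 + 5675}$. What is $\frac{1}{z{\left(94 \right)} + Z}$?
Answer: $\frac{3836}{34616063} \approx 0.00011082$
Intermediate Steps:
$Z = - \frac{1}{3836}$ ($Z = \frac{1}{-3836} = - \frac{1}{3836} \approx -0.00026069$)
$z{\left(s \right)} = s^{2} + 2 s$ ($z{\left(s \right)} = \left(s^{2} + s\right) + s = \left(s + s^{2}\right) + s = s^{2} + 2 s$)
$\frac{1}{z{\left(94 \right)} + Z} = \frac{1}{94 \left(2 + 94\right) - \frac{1}{3836}} = \frac{1}{94 \cdot 96 - \frac{1}{3836}} = \frac{1}{9024 - \frac{1}{3836}} = \frac{1}{\frac{34616063}{3836}} = \frac{3836}{34616063}$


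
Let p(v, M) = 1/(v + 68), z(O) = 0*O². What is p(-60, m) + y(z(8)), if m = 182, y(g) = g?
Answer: ⅛ ≈ 0.12500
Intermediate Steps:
z(O) = 0
p(v, M) = 1/(68 + v)
p(-60, m) + y(z(8)) = 1/(68 - 60) + 0 = 1/8 + 0 = ⅛ + 0 = ⅛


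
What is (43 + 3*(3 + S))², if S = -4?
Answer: 1600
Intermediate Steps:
(43 + 3*(3 + S))² = (43 + 3*(3 - 4))² = (43 + 3*(-1))² = (43 - 3)² = 40² = 1600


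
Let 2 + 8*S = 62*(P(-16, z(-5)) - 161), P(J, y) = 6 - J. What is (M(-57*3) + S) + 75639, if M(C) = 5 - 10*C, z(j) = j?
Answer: 152553/2 ≈ 76277.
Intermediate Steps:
S = -2155/2 (S = -¼ + (62*((6 - 1*(-16)) - 161))/8 = -¼ + (62*((6 + 16) - 161))/8 = -¼ + (62*(22 - 161))/8 = -¼ + (62*(-139))/8 = -¼ + (⅛)*(-8618) = -¼ - 4309/4 = -2155/2 ≈ -1077.5)
(M(-57*3) + S) + 75639 = ((5 - (-570)*3) - 2155/2) + 75639 = ((5 - 10*(-171)) - 2155/2) + 75639 = ((5 + 1710) - 2155/2) + 75639 = (1715 - 2155/2) + 75639 = 1275/2 + 75639 = 152553/2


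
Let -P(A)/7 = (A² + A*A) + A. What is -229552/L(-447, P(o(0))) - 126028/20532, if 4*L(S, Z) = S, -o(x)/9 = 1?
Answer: 1566359345/764817 ≈ 2048.0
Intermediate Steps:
o(x) = -9 (o(x) = -9*1 = -9)
P(A) = -14*A² - 7*A (P(A) = -7*((A² + A*A) + A) = -7*((A² + A²) + A) = -7*(2*A² + A) = -7*(A + 2*A²) = -14*A² - 7*A)
L(S, Z) = S/4
-229552/L(-447, P(o(0))) - 126028/20532 = -229552/((¼)*(-447)) - 126028/20532 = -229552/(-447/4) - 126028*1/20532 = -229552*(-4/447) - 31507/5133 = 918208/447 - 31507/5133 = 1566359345/764817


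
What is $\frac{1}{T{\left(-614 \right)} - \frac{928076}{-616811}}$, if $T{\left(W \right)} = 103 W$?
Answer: $- \frac{616811}{39007433186} \approx -1.5813 \cdot 10^{-5}$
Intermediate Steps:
$\frac{1}{T{\left(-614 \right)} - \frac{928076}{-616811}} = \frac{1}{103 \left(-614\right) - \frac{928076}{-616811}} = \frac{1}{-63242 - - \frac{928076}{616811}} = \frac{1}{-63242 + \frac{928076}{616811}} = \frac{1}{- \frac{39007433186}{616811}} = - \frac{616811}{39007433186}$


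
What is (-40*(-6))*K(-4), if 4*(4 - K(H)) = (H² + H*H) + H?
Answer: -720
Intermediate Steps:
K(H) = 4 - H²/2 - H/4 (K(H) = 4 - ((H² + H*H) + H)/4 = 4 - ((H² + H²) + H)/4 = 4 - (2*H² + H)/4 = 4 - (H + 2*H²)/4 = 4 + (-H²/2 - H/4) = 4 - H²/2 - H/4)
(-40*(-6))*K(-4) = (-40*(-6))*(4 - ½*(-4)² - ¼*(-4)) = 240*(4 - ½*16 + 1) = 240*(4 - 8 + 1) = 240*(-3) = -720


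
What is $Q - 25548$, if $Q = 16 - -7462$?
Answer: $-18070$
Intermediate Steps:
$Q = 7478$ ($Q = 16 + 7462 = 7478$)
$Q - 25548 = 7478 - 25548 = -18070$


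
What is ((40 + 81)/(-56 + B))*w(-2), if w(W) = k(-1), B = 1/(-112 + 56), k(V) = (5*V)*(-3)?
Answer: -101640/3137 ≈ -32.400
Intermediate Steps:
k(V) = -15*V
B = -1/56 (B = 1/(-56) = -1/56 ≈ -0.017857)
w(W) = 15 (w(W) = -15*(-1) = 15)
((40 + 81)/(-56 + B))*w(-2) = ((40 + 81)/(-56 - 1/56))*15 = (121/(-3137/56))*15 = (121*(-56/3137))*15 = -6776/3137*15 = -101640/3137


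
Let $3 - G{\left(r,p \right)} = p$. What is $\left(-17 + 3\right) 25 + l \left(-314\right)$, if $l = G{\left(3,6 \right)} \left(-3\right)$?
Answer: $-3176$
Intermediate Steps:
$G{\left(r,p \right)} = 3 - p$
$l = 9$ ($l = \left(3 - 6\right) \left(-3\right) = \left(-3\right) \left(-3\right) = 9$)
$\left(-17 + 3\right) 25 + l \left(-314\right) = \left(-17 + 3\right) 25 + 9 \left(-314\right) = \left(-14\right) 25 - 2826 = -350 - 2826 = -3176$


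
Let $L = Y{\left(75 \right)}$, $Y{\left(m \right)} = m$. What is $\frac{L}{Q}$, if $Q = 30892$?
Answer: $\frac{75}{30892} \approx 0.0024278$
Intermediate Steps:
$L = 75$
$\frac{L}{Q} = \frac{75}{30892}$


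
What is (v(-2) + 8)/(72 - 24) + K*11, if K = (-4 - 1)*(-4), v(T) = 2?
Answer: 5285/24 ≈ 220.21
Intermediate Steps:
K = 20 (K = -5*(-4) = 20)
(v(-2) + 8)/(72 - 24) + K*11 = (2 + 8)/(72 - 24) + 20*11 = 10/48 + 220 = 10*(1/48) + 220 = 5/24 + 220 = 5285/24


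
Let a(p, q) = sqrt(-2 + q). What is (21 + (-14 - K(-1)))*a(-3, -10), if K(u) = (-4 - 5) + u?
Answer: 34*I*sqrt(3) ≈ 58.89*I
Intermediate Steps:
K(u) = -9 + u
(21 + (-14 - K(-1)))*a(-3, -10) = (21 + (-14 - (-9 - 1)))*sqrt(-2 - 10) = (21 + (-14 - 1*(-10)))*sqrt(-12) = (21 + (-14 + 10))*(2*I*sqrt(3)) = (21 - 4)*(2*I*sqrt(3)) = 17*(2*I*sqrt(3)) = 34*I*sqrt(3)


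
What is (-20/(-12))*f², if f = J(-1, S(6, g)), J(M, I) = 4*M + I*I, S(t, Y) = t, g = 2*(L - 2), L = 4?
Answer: 5120/3 ≈ 1706.7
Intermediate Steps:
g = 4 (g = 2*(4 - 2) = 2*2 = 4)
J(M, I) = I² + 4*M (J(M, I) = 4*M + I² = I² + 4*M)
f = 32 (f = 6² + 4*(-1) = 36 - 4 = 32)
(-20/(-12))*f² = (-20/(-12))*32² = -1/12*(-20)*1024 = (5/3)*1024 = 5120/3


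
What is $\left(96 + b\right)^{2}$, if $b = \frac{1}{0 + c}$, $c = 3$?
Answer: $\frac{83521}{9} \approx 9280.1$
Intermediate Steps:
$b = \frac{1}{3}$ ($b = \frac{1}{0 + 3} = \frac{1}{3} \approx 0.33333$)
$\left(96 + b\right)^{2} = \left(96 + \frac{1}{3}\right)^{2} = \left(\frac{289}{3}\right)^{2} = \frac{83521}{9}$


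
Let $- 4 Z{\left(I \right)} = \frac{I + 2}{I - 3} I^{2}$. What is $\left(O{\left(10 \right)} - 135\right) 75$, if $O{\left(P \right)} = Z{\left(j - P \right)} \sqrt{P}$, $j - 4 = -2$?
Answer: $-10125 - \frac{7200 \sqrt{10}}{11} \approx -12195.0$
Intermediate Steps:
$j = 2$ ($j = 4 - 2 = 2$)
$Z{\left(I \right)} = - \frac{I^{2} \left(2 + I\right)}{4 \left(-3 + I\right)}$ ($Z{\left(I \right)} = - \frac{\frac{I + 2}{I - 3} I^{2}}{4} = - \frac{\frac{2 + I}{-3 + I} I^{2}}{4} = - \frac{I^{2} \frac{1}{-3 + I} \left(2 + I\right)}{4} = - \frac{I^{2} \left(2 + I\right)}{4 \left(-3 + I\right)}$)
$O{\left(P \right)} = \frac{\sqrt{P} \left(2 - P\right)^{2} \left(-4 + P\right)}{4 \left(-1 - P\right)}$ ($O{\left(P \right)} = \frac{\left(2 - P\right)^{2} \left(-2 - \left(2 - P\right)\right)}{4 \left(-3 - \left(-2 + P\right)\right)} \sqrt{P} = \frac{\left(2 - P\right)^{2} \left(-2 + \left(-2 + P\right)\right)}{4 \left(-1 - P\right)} \sqrt{P} = \frac{\left(2 - P\right)^{2} \left(-4 + P\right)}{4 \left(-1 - P\right)} \sqrt{P} = \frac{\sqrt{P} \left(2 - P\right)^{2} \left(-4 + P\right)}{4 \left(-1 - P\right)}$)
$\left(O{\left(10 \right)} - 135\right) 75 = \left(\frac{\sqrt{10} \left(-2 + 10\right)^{2} \left(4 - 10\right)}{4 \left(1 + 10\right)} - 135\right) 75 = \left(\frac{\sqrt{10} \cdot 8^{2} \left(4 - 10\right)}{4 \cdot 11} - 135\right) 75 = \left(\frac{1}{4} \sqrt{10} \cdot \frac{1}{11} \cdot 64 \left(-6\right) - 135\right) 75 = \left(- \frac{96 \sqrt{10}}{11} - 135\right) 75 = \left(-135 - \frac{96 \sqrt{10}}{11}\right) 75 = -10125 - \frac{7200 \sqrt{10}}{11}$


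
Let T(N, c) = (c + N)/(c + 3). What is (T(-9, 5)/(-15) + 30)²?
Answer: 811801/900 ≈ 902.00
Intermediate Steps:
T(N, c) = (N + c)/(3 + c)
(T(-9, 5)/(-15) + 30)² = (((-9 + 5)/(3 + 5))/(-15) + 30)² = ((-4/8)*(-1/15) + 30)² = (((⅛)*(-4))*(-1/15) + 30)² = (-½*(-1/15) + 30)² = (1/30 + 30)² = (901/30)² = 811801/900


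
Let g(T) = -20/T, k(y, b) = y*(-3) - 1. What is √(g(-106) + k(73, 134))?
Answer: 5*I*√24698/53 ≈ 14.826*I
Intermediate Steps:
k(y, b) = -1 - 3*y (k(y, b) = -3*y - 1 = -1 - 3*y)
√(g(-106) + k(73, 134)) = √(-20/(-106) + (-1 - 3*73)) = √(-20*(-1/106) + (-1 - 219)) = √(10/53 - 220) = √(-11650/53) = 5*I*√24698/53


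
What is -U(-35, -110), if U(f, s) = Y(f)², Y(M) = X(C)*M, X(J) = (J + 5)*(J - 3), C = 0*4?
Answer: -275625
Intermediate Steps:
C = 0
X(J) = (-3 + J)*(5 + J) (X(J) = (5 + J)*(-3 + J) = (-3 + J)*(5 + J))
Y(M) = -15*M (Y(M) = (-15 + 0² + 2*0)*M = (-15 + 0 + 0)*M = -15*M)
U(f, s) = 225*f² (U(f, s) = (-15*f)² = 225*f²)
-U(-35, -110) = -225*(-35)² = -225*1225 = -1*275625 = -275625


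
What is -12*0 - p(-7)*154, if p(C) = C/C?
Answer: -154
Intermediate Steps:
p(C) = 1
-12*0 - p(-7)*154 = -12*0 - 1*1*154 = 0 - 1*154 = 0 - 154 = -154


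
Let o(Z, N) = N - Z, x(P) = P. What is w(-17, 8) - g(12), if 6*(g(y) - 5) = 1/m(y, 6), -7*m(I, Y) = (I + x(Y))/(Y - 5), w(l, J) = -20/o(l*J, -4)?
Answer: -6043/1188 ≈ -5.0867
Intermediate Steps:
w(l, J) = -20/(-4 - J*l) (w(l, J) = -20/(-4 - l*J) = -20/(-4 - J*l))
m(I, Y) = -(I + Y)/(7*(-5 + Y)) (m(I, Y) = -(I + Y)/(7*(Y - 5)) = -(I + Y)/(7*(-5 + Y)))
g(y) = 5 + 1/(6*(-6/7 - y/7)) (g(y) = 5 + 1/(6*(((-y - 1*6)/(7*(-5 + 6))))) = 5 + 1/(6*(((⅐)*(-y - 6)/1))) = 5 + 1/(6*(((⅐)*1*(-6 - y)))) = 5 + 1/(6*(-6/7 - y/7)))
w(-17, 8) - g(12) = 20/(4 + 8*(-17)) - (173 + 30*12)/(6*(6 + 12)) = 20/(4 - 136) - (173 + 360)/(6*18) = 20/(-132) - 533/(6*18) = 20*(-1/132) - 1*533/108 = -5/33 - 533/108 = -6043/1188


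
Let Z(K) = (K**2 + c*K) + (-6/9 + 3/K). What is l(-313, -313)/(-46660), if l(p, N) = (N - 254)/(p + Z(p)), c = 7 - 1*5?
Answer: 532413/4251217563100 ≈ 1.2524e-7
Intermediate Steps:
c = 2 (c = 7 - 5 = 2)
Z(K) = -2/3 + K**2 + 2*K + 3/K (Z(K) = (K**2 + 2*K) + (-6/9 + 3/K) = (K**2 + 2*K) + (-6*1/9 + 3/K) = (K**2 + 2*K) + (-2/3 + 3/K) = -2/3 + K**2 + 2*K + 3/K)
l(p, N) = (-254 + N)/(-2/3 + p**2 + 3*p + 3/p) (l(p, N) = (N - 254)/(p + (-2/3 + p**2 + 2*p + 3/p)) = (-254 + N)/(-2/3 + p**2 + 3*p + 3/p))
l(-313, -313)/(-46660) = (3*(-313)*(-254 - 313)/(9 - 2*(-313) + 3*(-313)**3 + 9*(-313)**2))/(-46660) = (3*(-313)*(-567)/(9 + 626 + 3*(-30664297) + 9*97969))*(-1/46660) = (3*(-313)*(-567)/(9 + 626 - 91992891 + 881721))*(-1/46660) = (3*(-313)*(-567)/(-91110535))*(-1/46660) = (3*(-313)*(-1/91110535)*(-567))*(-1/46660) = -532413/91110535*(-1/46660) = 532413/4251217563100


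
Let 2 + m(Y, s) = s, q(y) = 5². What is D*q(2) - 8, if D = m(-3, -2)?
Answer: -108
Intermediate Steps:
q(y) = 25
m(Y, s) = -2 + s
D = -4 (D = -2 - 2 = -4)
D*q(2) - 8 = -4*25 - 8 = -100 - 8 = -108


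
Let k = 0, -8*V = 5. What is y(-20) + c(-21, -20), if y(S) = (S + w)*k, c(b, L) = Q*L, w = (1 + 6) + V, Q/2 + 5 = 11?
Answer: -240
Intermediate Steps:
V = -5/8 (V = -⅛*5 = -5/8 ≈ -0.62500)
Q = 12 (Q = -10 + 2*11 = -10 + 22 = 12)
w = 51/8 (w = (1 + 6) - 5/8 = 7 - 5/8 = 51/8 ≈ 6.3750)
c(b, L) = 12*L
y(S) = 0 (y(S) = (S + 51/8)*0 = (51/8 + S)*0 = 0)
y(-20) + c(-21, -20) = 0 + 12*(-20) = 0 - 240 = -240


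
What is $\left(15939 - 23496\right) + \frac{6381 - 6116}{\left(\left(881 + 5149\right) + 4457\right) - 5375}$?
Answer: $- \frac{38631119}{5112} \approx -7556.9$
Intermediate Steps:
$\left(15939 - 23496\right) + \frac{6381 - 6116}{\left(\left(881 + 5149\right) + 4457\right) - 5375} = -7557 + \frac{265}{\left(6030 + 4457\right) - 5375} = -7557 + \frac{265}{10487 - 5375} = -7557 + \frac{265}{5112} = - \frac{38631119}{5112}$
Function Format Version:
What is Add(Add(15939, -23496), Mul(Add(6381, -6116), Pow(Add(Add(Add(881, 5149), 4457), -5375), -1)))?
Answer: Rational(-38631119, 5112) ≈ -7556.9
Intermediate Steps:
Add(Add(15939, -23496), Mul(Add(6381, -6116), Pow(Add(Add(Add(881, 5149), 4457), -5375), -1))) = Add(-7557, Mul(265, Pow(Add(Add(6030, 4457), -5375), -1))) = Add(-7557, Mul(265, Pow(Add(10487, -5375), -1))) = Add(-7557, Mul(265, Pow(5112, -1))) = Add(-7557, Mul(265, Rational(1, 5112))) = Add(-7557, Rational(265, 5112)) = Rational(-38631119, 5112)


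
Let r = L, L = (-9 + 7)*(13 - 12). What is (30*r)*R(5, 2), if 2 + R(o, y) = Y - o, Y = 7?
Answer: 0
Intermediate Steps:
R(o, y) = 5 - o (R(o, y) = -2 + (7 - o) = 5 - o)
L = -2 (L = -2*1 = -2)
r = -2
(30*r)*R(5, 2) = (30*(-2))*(5 - 1*5) = -60*(5 - 5) = -60*0 = 0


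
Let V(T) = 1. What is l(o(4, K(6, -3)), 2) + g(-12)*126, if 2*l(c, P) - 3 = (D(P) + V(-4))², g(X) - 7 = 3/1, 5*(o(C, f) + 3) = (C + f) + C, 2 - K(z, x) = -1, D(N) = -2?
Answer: 1262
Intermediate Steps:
K(z, x) = 3 (K(z, x) = 2 - 1*(-1) = 2 + 1 = 3)
o(C, f) = -3 + f/5 + 2*C/5 (o(C, f) = -3 + ((C + f) + C)/5 = -3 + (f + 2*C)/5 = -3 + (f/5 + 2*C/5) = -3 + f/5 + 2*C/5)
g(X) = 10 (g(X) = 7 + 3/1 = 7 + 3*1 = 7 + 3 = 10)
l(c, P) = 2 (l(c, P) = 3/2 + (-2 + 1)²/2 = 3/2 + (½)*(-1)² = 3/2 + (½)*1 = 3/2 + ½ = 2)
l(o(4, K(6, -3)), 2) + g(-12)*126 = 2 + 10*126 = 2 + 1260 = 1262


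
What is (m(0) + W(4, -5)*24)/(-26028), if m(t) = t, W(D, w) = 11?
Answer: -22/2169 ≈ -0.010143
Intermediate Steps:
(m(0) + W(4, -5)*24)/(-26028) = (0 + 11*24)/(-26028) = (0 + 264)*(-1/26028) = 264*(-1/26028) = -22/2169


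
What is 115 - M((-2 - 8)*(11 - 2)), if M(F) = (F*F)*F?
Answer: 729115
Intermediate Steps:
M(F) = F³ (M(F) = F²*F = F³)
115 - M((-2 - 8)*(11 - 2)) = 115 - ((-2 - 8)*(11 - 2))³ = 115 - (-10*9)³ = 115 - 1*(-90)³ = 115 - 1*(-729000) = 115 + 729000 = 729115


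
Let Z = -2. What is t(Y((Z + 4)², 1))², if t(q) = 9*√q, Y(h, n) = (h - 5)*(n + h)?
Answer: -405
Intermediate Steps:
Y(h, n) = (-5 + h)*(h + n)
t(Y((Z + 4)², 1))² = (9*√(((-2 + 4)²)² - 5*(-2 + 4)² - 5*1 + (-2 + 4)²*1))² = (9*√((2²)² - 5*2² - 5 + 2²*1))² = (9*√(4² - 5*4 - 5 + 4*1))² = (9*√(16 - 20 - 5 + 4))² = (9*√(-5))² = (9*(I*√5))² = (9*I*√5)² = -405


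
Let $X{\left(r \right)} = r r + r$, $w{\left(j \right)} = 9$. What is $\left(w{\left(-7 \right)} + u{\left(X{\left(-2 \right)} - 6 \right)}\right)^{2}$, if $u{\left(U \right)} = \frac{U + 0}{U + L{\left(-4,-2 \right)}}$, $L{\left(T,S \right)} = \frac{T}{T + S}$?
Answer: $\frac{2601}{25} \approx 104.04$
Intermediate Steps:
$X{\left(r \right)} = r + r^{2}$ ($X{\left(r \right)} = r^{2} + r = r + r^{2}$)
$L{\left(T,S \right)} = \frac{T}{S + T}$
$u{\left(U \right)} = \frac{U}{\frac{2}{3} + U}$ ($u{\left(U \right)} = \frac{U + 0}{U - \frac{4}{-2 - 4}} = \frac{U}{U - \frac{4}{-6}} = \frac{U}{U - - \frac{2}{3}} = \frac{U}{U + \frac{2}{3}} = \frac{U}{\frac{2}{3} + U}$)
$\left(w{\left(-7 \right)} + u{\left(X{\left(-2 \right)} - 6 \right)}\right)^{2} = \left(9 + \frac{3 \left(- 2 \left(1 - 2\right) - 6\right)}{2 + 3 \left(- 2 \left(1 - 2\right) - 6\right)}\right)^{2} = \left(9 + \frac{3 \left(\left(-2\right) \left(-1\right) - 6\right)}{2 + 3 \left(\left(-2\right) \left(-1\right) - 6\right)}\right)^{2} = \left(9 + \frac{3 \left(2 - 6\right)}{2 + 3 \left(2 - 6\right)}\right)^{2} = \left(9 + 3 \left(-4\right) \frac{1}{2 + 3 \left(-4\right)}\right)^{2} = \left(9 + 3 \left(-4\right) \frac{1}{2 - 12}\right)^{2} = \left(9 + 3 \left(-4\right) \frac{1}{-10}\right)^{2} = \left(9 + 3 \left(-4\right) \left(- \frac{1}{10}\right)\right)^{2} = \left(9 + \frac{6}{5}\right)^{2} = \left(\frac{51}{5}\right)^{2} = \frac{2601}{25}$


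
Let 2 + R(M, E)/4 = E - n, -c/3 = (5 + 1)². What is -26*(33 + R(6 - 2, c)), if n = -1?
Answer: 10478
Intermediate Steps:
c = -108 (c = -3*(5 + 1)² = -3*6² = -3*36 = -108)
R(M, E) = -4 + 4*E (R(M, E) = -8 + 4*(E - 1*(-1)) = -8 + 4*(E + 1) = -8 + 4*(1 + E) = -8 + (4 + 4*E) = -4 + 4*E)
-26*(33 + R(6 - 2, c)) = -26*(33 + (-4 + 4*(-108))) = -26*(33 + (-4 - 432)) = -26*(33 - 436) = -26*(-403) = 10478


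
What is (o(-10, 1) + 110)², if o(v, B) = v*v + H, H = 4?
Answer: 45796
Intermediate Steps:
o(v, B) = 4 + v² (o(v, B) = v*v + 4 = v² + 4 = 4 + v²)
(o(-10, 1) + 110)² = ((4 + (-10)²) + 110)² = ((4 + 100) + 110)² = (104 + 110)² = 214² = 45796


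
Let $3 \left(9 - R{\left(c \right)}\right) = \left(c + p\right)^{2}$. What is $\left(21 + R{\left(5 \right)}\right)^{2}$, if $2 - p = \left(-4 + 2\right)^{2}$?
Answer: $729$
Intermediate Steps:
$p = -2$ ($p = 2 - \left(-4 + 2\right)^{2} = 2 - \left(-2\right)^{2} = 2 - 4 = -2$)
$R{\left(c \right)} = 9 - \frac{\left(-2 + c\right)^{2}}{3}$ ($R{\left(c \right)} = 9 - \frac{\left(c - 2\right)^{2}}{3} = 9 - \frac{\left(-2 + c\right)^{2}}{3}$)
$\left(21 + R{\left(5 \right)}\right)^{2} = \left(21 + \left(9 - \frac{\left(-2 + 5\right)^{2}}{3}\right)\right)^{2} = \left(21 + \left(9 - \frac{3^{2}}{3}\right)\right)^{2} = \left(21 + \left(9 - 3\right)\right)^{2} = \left(21 + 6\right)^{2} = 27^{2} = 729$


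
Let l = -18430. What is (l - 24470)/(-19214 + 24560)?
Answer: -650/81 ≈ -8.0247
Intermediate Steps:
(l - 24470)/(-19214 + 24560) = (-18430 - 24470)/(-19214 + 24560) = -42900/5346 = -42900*1/5346 = -650/81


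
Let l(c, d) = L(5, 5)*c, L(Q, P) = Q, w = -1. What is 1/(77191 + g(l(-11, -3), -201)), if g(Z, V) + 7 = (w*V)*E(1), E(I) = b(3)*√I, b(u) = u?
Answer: 1/77787 ≈ 1.2856e-5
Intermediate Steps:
E(I) = 3*√I
l(c, d) = 5*c
g(Z, V) = -7 - 3*V (g(Z, V) = -7 + (-V)*(3*√1) = -7 + (-V)*(3*1) = -7 - V*3 = -7 - 3*V)
1/(77191 + g(l(-11, -3), -201)) = 1/(77191 + (-7 - 3*(-201))) = 1/(77191 + (-7 + 603)) = 1/(77191 + 596) = 1/77787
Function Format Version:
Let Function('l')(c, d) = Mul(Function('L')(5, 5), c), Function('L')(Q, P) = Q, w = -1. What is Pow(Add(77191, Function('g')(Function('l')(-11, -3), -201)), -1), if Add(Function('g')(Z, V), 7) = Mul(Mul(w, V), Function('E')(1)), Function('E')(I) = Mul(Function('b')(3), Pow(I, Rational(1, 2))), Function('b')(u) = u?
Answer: Rational(1, 77787) ≈ 1.2856e-5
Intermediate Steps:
Function('E')(I) = Mul(3, Pow(I, Rational(1, 2)))
Function('l')(c, d) = Mul(5, c)
Function('g')(Z, V) = Add(-7, Mul(-3, V)) (Function('g')(Z, V) = Add(-7, Mul(Mul(-1, V), Mul(3, Pow(1, Rational(1, 2))))) = Add(-7, Mul(Mul(-1, V), Mul(3, 1))) = Add(-7, Mul(Mul(-1, V), 3)) = Add(-7, Mul(-3, V)))
Pow(Add(77191, Function('g')(Function('l')(-11, -3), -201)), -1) = Pow(Add(77191, Add(-7, Mul(-3, -201))), -1) = Pow(Add(77191, Add(-7, 603)), -1) = Pow(Add(77191, 596), -1) = Pow(77787, -1) = Rational(1, 77787)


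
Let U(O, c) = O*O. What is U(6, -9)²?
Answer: 1296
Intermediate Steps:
U(O, c) = O²
U(6, -9)² = (6²)² = 36² = 1296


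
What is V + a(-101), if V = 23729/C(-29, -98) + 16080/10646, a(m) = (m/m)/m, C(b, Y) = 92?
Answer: 12831474131/49461316 ≈ 259.42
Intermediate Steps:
a(m) = 1/m
V = 127049147/489716 (V = 23729/92 + 16080/10646 = 23729*(1/92) + 16080*(1/10646) = 23729/92 + 8040/5323 = 127049147/489716 ≈ 259.43)
V + a(-101) = 127049147/489716 + 1/(-101) = 127049147/489716 - 1/101 = 12831474131/49461316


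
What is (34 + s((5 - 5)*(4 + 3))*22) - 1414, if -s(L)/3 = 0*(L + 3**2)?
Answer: -1380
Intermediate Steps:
s(L) = 0 (s(L) = -0*(L + 3**2) = -0*(L + 9) = -0*(9 + L) = -3*0 = 0)
(34 + s((5 - 5)*(4 + 3))*22) - 1414 = (34 + 0*22) - 1414 = (34 + 0) - 1414 = 34 - 1414 = -1380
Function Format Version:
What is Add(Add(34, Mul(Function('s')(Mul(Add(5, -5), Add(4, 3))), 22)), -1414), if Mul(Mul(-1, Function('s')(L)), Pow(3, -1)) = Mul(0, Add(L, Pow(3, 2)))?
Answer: -1380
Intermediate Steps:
Function('s')(L) = 0 (Function('s')(L) = Mul(-3, Mul(0, Add(L, Pow(3, 2)))) = Mul(-3, Mul(0, Add(L, 9))) = Mul(-3, Mul(0, Add(9, L))) = Mul(-3, 0) = 0)
Add(Add(34, Mul(Function('s')(Mul(Add(5, -5), Add(4, 3))), 22)), -1414) = Add(Add(34, Mul(0, 22)), -1414) = Add(Add(34, 0), -1414) = Add(34, -1414) = -1380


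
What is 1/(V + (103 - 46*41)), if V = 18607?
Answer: 1/16824 ≈ 5.9439e-5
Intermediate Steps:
1/(V + (103 - 46*41)) = 1/(18607 + (103 - 46*41)) = 1/(18607 + (103 - 1886)) = 1/(18607 - 1783) = 1/16824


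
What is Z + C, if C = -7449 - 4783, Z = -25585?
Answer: -37817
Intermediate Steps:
C = -12232
Z + C = -25585 - 12232 = -37817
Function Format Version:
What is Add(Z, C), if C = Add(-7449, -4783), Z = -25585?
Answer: -37817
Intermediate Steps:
C = -12232
Add(Z, C) = Add(-25585, -12232) = -37817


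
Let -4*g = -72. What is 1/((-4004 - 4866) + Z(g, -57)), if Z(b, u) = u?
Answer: -1/8927 ≈ -0.00011202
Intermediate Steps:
g = 18 (g = -¼*(-72) = 18)
1/((-4004 - 4866) + Z(g, -57)) = 1/((-4004 - 4866) - 57) = 1/(-8870 - 57) = 1/(-8927) = -1/8927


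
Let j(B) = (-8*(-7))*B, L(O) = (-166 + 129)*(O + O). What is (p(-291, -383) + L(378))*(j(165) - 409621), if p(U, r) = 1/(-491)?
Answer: 5498933950393/491 ≈ 1.1199e+10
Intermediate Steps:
p(U, r) = -1/491
L(O) = -74*O
j(B) = 56*B
(p(-291, -383) + L(378))*(j(165) - 409621) = (-1/491 - 74*378)*(56*165 - 409621) = (-1/491 - 27972)*(9240 - 409621) = -13734253/491*(-400381) = 5498933950393/491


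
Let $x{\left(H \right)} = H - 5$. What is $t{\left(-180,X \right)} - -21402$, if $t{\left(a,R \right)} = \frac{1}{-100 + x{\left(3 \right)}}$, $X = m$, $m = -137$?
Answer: $\frac{2183003}{102} \approx 21402.0$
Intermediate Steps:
$x{\left(H \right)} = -5 + H$ ($x{\left(H \right)} = H - 5 = -5 + H$)
$X = -137$
$t{\left(a,R \right)} = - \frac{1}{102}$ ($t{\left(a,R \right)} = \frac{1}{-100 + \left(-5 + 3\right)} = \frac{1}{-100 - 2} = \frac{1}{-102} = - \frac{1}{102}$)
$t{\left(-180,X \right)} - -21402 = - \frac{1}{102} - -21402 = - \frac{1}{102} + 21402 = \frac{2183003}{102}$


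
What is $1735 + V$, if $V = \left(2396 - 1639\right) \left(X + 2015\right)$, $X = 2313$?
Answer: $3278031$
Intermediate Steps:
$V = 3276296$ ($V = \left(2396 - 1639\right) \left(2313 + 2015\right) = 757 \cdot 4328 = 3276296$)
$1735 + V = 1735 + 3276296 = 3278031$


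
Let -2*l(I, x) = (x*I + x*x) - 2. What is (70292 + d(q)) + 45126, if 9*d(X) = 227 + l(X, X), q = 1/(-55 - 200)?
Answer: 67560324749/585225 ≈ 1.1544e+5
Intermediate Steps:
q = -1/255 (q = 1/(-255) = -1/255 ≈ -0.0039216)
l(I, x) = 1 - x²/2 - I*x/2 (l(I, x) = -((x*I + x*x) - 2)/2 = -((I*x + x²) - 2)/2 = -((x² + I*x) - 2)/2 = -(-2 + x² + I*x)/2 = 1 - x²/2 - I*x/2)
d(X) = 76/3 - X²/9 (d(X) = (227 + (1 - X²/2 - X*X/2))/9 = (227 + (1 - X²/2 - X²/2))/9 = (227 + (1 - X²))/9 = (228 - X²)/9 = 76/3 - X²/9)
(70292 + d(q)) + 45126 = (70292 + (76/3 - (-1/255)²/9)) + 45126 = (70292 + (76/3 - ⅑*1/65025)) + 45126 = (70292 + (76/3 - 1/585225)) + 45126 = (70292 + 14825699/585225) + 45126 = 41151461399/585225 + 45126 = 67560324749/585225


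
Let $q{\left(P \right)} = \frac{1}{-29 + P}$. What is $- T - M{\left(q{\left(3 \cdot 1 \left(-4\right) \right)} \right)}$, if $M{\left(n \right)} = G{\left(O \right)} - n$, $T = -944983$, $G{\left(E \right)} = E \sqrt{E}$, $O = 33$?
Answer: $\frac{38744302}{41} - 33 \sqrt{33} \approx 9.4479 \cdot 10^{5}$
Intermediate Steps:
$G{\left(E \right)} = E^{\frac{3}{2}}$
$M{\left(n \right)} = - n + 33 \sqrt{33}$ ($M{\left(n \right)} = 33^{\frac{3}{2}} - n = 33 \sqrt{33} - n = - n + 33 \sqrt{33}$)
$- T - M{\left(q{\left(3 \cdot 1 \left(-4\right) \right)} \right)} = \left(-1\right) \left(-944983\right) - \left(- \frac{1}{-29 + 3 \cdot 1 \left(-4\right)} + 33 \sqrt{33}\right) = 944983 - \left(- \frac{1}{-29 + 3 \left(-4\right)} + 33 \sqrt{33}\right) = 944983 - \left(- \frac{1}{-29 - 12} + 33 \sqrt{33}\right) = 944983 - \left(- \frac{1}{-41} + 33 \sqrt{33}\right) = 944983 - \left(\left(-1\right) \left(- \frac{1}{41}\right) + 33 \sqrt{33}\right) = 944983 - \left(\frac{1}{41} + 33 \sqrt{33}\right) = \frac{38744302}{41} - 33 \sqrt{33}$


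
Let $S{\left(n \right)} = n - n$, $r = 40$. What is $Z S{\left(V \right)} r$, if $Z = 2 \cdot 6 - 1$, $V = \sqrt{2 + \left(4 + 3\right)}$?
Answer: $0$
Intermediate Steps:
$V = 3$ ($V = \sqrt{2 + 7} = \sqrt{9} = 3$)
$S{\left(n \right)} = 0$
$Z = 11$ ($Z = 12 - 1 = 11$)
$Z S{\left(V \right)} r = 11 \cdot 0 \cdot 40 = 0 \cdot 40 = 0$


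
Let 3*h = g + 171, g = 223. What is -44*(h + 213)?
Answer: -45452/3 ≈ -15151.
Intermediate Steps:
h = 394/3 (h = (223 + 171)/3 = (1/3)*394 = 394/3 ≈ 131.33)
-44*(h + 213) = -44*(394/3 + 213) = -44*1033/3 = -45452/3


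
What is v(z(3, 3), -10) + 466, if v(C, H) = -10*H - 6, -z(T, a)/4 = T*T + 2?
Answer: 560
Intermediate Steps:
z(T, a) = -8 - 4*T² (z(T, a) = -4*(T*T + 2) = -4*(T² + 2) = -4*(2 + T²) = -8 - 4*T²)
v(C, H) = -6 - 10*H
v(z(3, 3), -10) + 466 = (-6 - 10*(-10)) + 466 = (-6 + 100) + 466 = 94 + 466 = 560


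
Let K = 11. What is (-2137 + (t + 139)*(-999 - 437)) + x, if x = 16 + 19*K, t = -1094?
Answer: 1369468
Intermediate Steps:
x = 225 (x = 16 + 19*11 = 16 + 209 = 225)
(-2137 + (t + 139)*(-999 - 437)) + x = (-2137 + (-1094 + 139)*(-999 - 437)) + 225 = (-2137 - 955*(-1436)) + 225 = (-2137 + 1371380) + 225 = 1369243 + 225 = 1369468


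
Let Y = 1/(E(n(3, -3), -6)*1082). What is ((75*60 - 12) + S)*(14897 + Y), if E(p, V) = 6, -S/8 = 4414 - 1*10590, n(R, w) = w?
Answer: 1303088393050/1623 ≈ 8.0289e+8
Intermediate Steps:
S = 49408 (S = -8*(4414 - 1*10590) = -8*(4414 - 10590) = -8*(-6176) = 49408)
Y = 1/6492 (Y = 1/(6*1082) = 1/6492 ≈ 0.00015404)
((75*60 - 12) + S)*(14897 + Y) = ((75*60 - 12) + 49408)*(14897 + 1/6492) = ((4500 - 12) + 49408)*(96711325/6492) = (4488 + 49408)*(96711325/6492) = 53896*(96711325/6492) = 1303088393050/1623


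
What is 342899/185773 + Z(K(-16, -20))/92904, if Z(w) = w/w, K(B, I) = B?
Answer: 4550982067/2465579256 ≈ 1.8458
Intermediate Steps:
Z(w) = 1
342899/185773 + Z(K(-16, -20))/92904 = 342899/185773 + 1/92904 = 4550982067/2465579256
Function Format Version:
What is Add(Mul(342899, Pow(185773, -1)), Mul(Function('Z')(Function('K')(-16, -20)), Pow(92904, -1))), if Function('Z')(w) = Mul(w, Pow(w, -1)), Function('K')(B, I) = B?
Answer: Rational(4550982067, 2465579256) ≈ 1.8458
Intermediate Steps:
Function('Z')(w) = 1
Add(Mul(342899, Pow(185773, -1)), Mul(Function('Z')(Function('K')(-16, -20)), Pow(92904, -1))) = Add(Mul(342899, Pow(185773, -1)), Mul(1, Pow(92904, -1))) = Add(Mul(342899, Rational(1, 185773)), Mul(1, Rational(1, 92904))) = Add(Rational(342899, 185773), Rational(1, 92904)) = Rational(4550982067, 2465579256)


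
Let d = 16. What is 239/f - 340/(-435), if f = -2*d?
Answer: -18617/2784 ≈ -6.6871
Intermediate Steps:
f = -32 (f = -2*16 = -32)
239/f - 340/(-435) = 239/(-32) - 340/(-435) = 239*(-1/32) - 340*(-1/435) = -239/32 + 68/87 = -18617/2784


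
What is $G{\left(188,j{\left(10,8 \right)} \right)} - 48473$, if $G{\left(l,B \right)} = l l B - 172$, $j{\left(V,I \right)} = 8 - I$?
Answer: $-48645$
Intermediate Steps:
$G{\left(l,B \right)} = -172 + B l^{2}$ ($G{\left(l,B \right)} = l^{2} B - 172 = B l^{2} - 172 = -172 + B l^{2}$)
$G{\left(188,j{\left(10,8 \right)} \right)} - 48473 = \left(-172 + \left(8 - 8\right) 188^{2}\right) - 48473 = \left(-172 + \left(8 - 8\right) 35344\right) - 48473 = \left(-172 + 0 \cdot 35344\right) - 48473 = \left(-172 + 0\right) - 48473 = -172 - 48473 = -48645$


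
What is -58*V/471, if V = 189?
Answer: -3654/157 ≈ -23.274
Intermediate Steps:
-58*V/471 = -10962/471 = -58*63/157 = -3654/157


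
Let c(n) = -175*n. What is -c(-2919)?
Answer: -510825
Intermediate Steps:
-c(-2919) = -(-175)*(-2919) = -1*510825 = -510825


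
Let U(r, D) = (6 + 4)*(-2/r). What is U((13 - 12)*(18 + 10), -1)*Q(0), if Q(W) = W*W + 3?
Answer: -15/7 ≈ -2.1429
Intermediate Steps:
Q(W) = 3 + W² (Q(W) = W² + 3 = 3 + W²)
U(r, D) = -20/r (U(r, D) = 10*(-2/r) = -20/r)
U((13 - 12)*(18 + 10), -1)*Q(0) = (-20*1/((13 - 12)*(18 + 10)))*(3 + 0²) = (-20/(1*28))*(3 + 0) = -20/28*3 = -20*1/28*3 = -5/7*3 = -15/7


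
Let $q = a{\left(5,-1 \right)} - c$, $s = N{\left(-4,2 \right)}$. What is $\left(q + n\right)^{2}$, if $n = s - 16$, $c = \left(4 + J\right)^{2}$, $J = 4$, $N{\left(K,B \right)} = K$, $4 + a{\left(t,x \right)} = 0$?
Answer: $7744$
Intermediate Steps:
$a{\left(t,x \right)} = -4$ ($a{\left(t,x \right)} = -4 + 0 = -4$)
$s = -4$
$c = 64$ ($c = \left(4 + 4\right)^{2} = 8^{2} = 64$)
$n = -20$ ($n = -4 - 16 = -20$)
$q = -68$ ($q = -4 - 64 = -68$)
$\left(q + n\right)^{2} = \left(-68 - 20\right)^{2} = \left(-88\right)^{2} = 7744$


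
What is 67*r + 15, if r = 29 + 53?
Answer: 5509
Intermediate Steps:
r = 82
67*r + 15 = 67*82 + 15 = 5494 + 15 = 5509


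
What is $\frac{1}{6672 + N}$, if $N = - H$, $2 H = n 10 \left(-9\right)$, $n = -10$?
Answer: $\frac{1}{6222} \approx 0.00016072$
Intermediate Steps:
$H = 450$ ($H = \frac{\left(-10\right) 10 \left(-9\right)}{2} = \frac{\left(-100\right) \left(-9\right)}{2} = \frac{1}{2} \cdot 900 = 450$)
$N = -450$ ($N = \left(-1\right) 450 = -450$)
$\frac{1}{6672 + N} = \frac{1}{6672 - 450} = \frac{1}{6222}$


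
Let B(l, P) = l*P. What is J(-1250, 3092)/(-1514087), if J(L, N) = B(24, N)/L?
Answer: 37104/946304375 ≈ 3.9209e-5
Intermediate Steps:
B(l, P) = P*l
J(L, N) = 24*N/L (J(L, N) = (N*24)/L = (24*N)/L = 24*N/L)
J(-1250, 3092)/(-1514087) = (24*3092/(-1250))/(-1514087) = (24*3092*(-1/1250))*(-1/1514087) = -37104/625*(-1/1514087) = 37104/946304375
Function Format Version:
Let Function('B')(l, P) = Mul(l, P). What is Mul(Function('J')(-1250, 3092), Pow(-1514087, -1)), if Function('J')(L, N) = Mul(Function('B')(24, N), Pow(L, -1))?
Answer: Rational(37104, 946304375) ≈ 3.9209e-5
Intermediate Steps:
Function('B')(l, P) = Mul(P, l)
Function('J')(L, N) = Mul(24, N, Pow(L, -1)) (Function('J')(L, N) = Mul(Mul(N, 24), Pow(L, -1)) = Mul(Mul(24, N), Pow(L, -1)) = Mul(24, N, Pow(L, -1)))
Mul(Function('J')(-1250, 3092), Pow(-1514087, -1)) = Mul(Mul(24, 3092, Pow(-1250, -1)), Pow(-1514087, -1)) = Mul(Mul(24, 3092, Rational(-1, 1250)), Rational(-1, 1514087)) = Mul(Rational(-37104, 625), Rational(-1, 1514087)) = Rational(37104, 946304375)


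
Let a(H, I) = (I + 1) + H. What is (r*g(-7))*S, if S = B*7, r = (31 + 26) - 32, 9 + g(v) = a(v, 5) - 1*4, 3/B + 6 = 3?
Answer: 2450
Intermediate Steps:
B = -1 (B = 3/(-6 + 3) = 3/(-3) = 3*(-⅓) = -1)
a(H, I) = 1 + H + I (a(H, I) = (1 + I) + H = 1 + H + I)
g(v) = -7 + v (g(v) = -9 + ((1 + v + 5) - 1*4) = -9 + ((6 + v) - 4) = -9 + (2 + v) = -7 + v)
r = 25 (r = 57 - 32 = 25)
S = -7 (S = -1*7 = -7)
(r*g(-7))*S = (25*(-7 - 7))*(-7) = (25*(-14))*(-7) = -350*(-7) = 2450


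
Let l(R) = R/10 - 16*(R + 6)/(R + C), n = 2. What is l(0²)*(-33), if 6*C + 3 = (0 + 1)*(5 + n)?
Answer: 4752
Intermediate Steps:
C = ⅔ (C = -½ + ((0 + 1)*(5 + 2))/6 = -½ + (1*7)/6 = -½ + (⅙)*7 = -½ + 7/6 = ⅔ ≈ 0.66667)
l(R) = R/10 - 16*(6 + R)/(⅔ + R) (l(R) = R/10 - 16*(R + 6)/(R + ⅔) = R*(⅒) - 16*(6 + R)/(⅔ + R) = R/10 - 16*(6 + R)/(⅔ + R))
l(0²)*(-33) = ((-2880 - 478*0² + 3*(0²)²)/(10*(2 + 3*0²)))*(-33) = ((-2880 - 478*0 + 3*0²)/(10*(2 + 3*0)))*(-33) = ((-2880 + 0 + 3*0)/(10*(2 + 0)))*(-33) = ((⅒)*(-2880 + 0 + 0)/2)*(-33) = ((⅒)*(½)*(-2880))*(-33) = -144*(-33) = 4752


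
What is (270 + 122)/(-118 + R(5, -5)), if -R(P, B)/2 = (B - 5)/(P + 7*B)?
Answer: -294/89 ≈ -3.3034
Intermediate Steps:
R(P, B) = -2*(-5 + B)/(P + 7*B) (R(P, B) = -2*(B - 5)/(P + 7*B) = -2*(-5 + B)/(P + 7*B))
(270 + 122)/(-118 + R(5, -5)) = (270 + 122)/(-118 + 2*(5 - 1*(-5))/(5 + 7*(-5))) = 392/(-118 + 2*(5 + 5)/(5 - 35)) = 392/(-118 + 2*10/(-30)) = 392/(-118 + 2*(-1/30)*10) = 392/(-118 - 2/3) = 392/(-356/3) = 392*(-3/356) = -294/89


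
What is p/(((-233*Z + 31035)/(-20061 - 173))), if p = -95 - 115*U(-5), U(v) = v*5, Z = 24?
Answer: -56250520/25443 ≈ -2210.8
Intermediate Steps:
U(v) = 5*v
p = 2780 (p = -95 - 575*(-5) = -95 - 115*(-25) = -95 + 2875 = 2780)
p/(((-233*Z + 31035)/(-20061 - 173))) = 2780/(((-233*24 + 31035)/(-20061 - 173))) = 2780/(((-5592 + 31035)/(-20234))) = 2780/((25443*(-1/20234))) = 2780/(-25443/20234) = 2780*(-20234/25443) = -56250520/25443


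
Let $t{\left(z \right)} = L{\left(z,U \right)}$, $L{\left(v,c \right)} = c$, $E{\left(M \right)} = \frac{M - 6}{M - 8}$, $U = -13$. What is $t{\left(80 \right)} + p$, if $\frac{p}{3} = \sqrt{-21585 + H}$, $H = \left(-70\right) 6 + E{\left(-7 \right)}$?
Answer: $-13 + \frac{i \sqrt{4950930}}{5} \approx -13.0 + 445.01 i$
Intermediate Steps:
$E{\left(M \right)} = \frac{-6 + M}{-8 + M}$
$H = - \frac{6287}{15}$ ($H = \left(-70\right) 6 + \frac{-6 - 7}{-8 - 7} = -420 + \frac{1}{-15} \left(-13\right) = -420 - - \frac{13}{15} = -420 + \frac{13}{15} = - \frac{6287}{15} \approx -419.13$)
$p = \frac{i \sqrt{4950930}}{5}$ ($p = 3 \sqrt{-21585 - \frac{6287}{15}} = 3 \sqrt{- \frac{330062}{15}} = 3 \frac{i \sqrt{4950930}}{15} = \frac{i \sqrt{4950930}}{5} \approx 445.01 i$)
$t{\left(z \right)} = -13$
$t{\left(80 \right)} + p = -13 + \frac{i \sqrt{4950930}}{5}$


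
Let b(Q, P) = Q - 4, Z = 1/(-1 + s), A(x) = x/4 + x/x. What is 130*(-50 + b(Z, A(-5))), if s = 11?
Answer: -7007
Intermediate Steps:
A(x) = 1 + x/4 (A(x) = x*(¼) + 1 = x/4 + 1 = 1 + x/4)
Z = ⅒ (Z = 1/(-1 + 11) = 1/10 = ⅒ ≈ 0.10000)
b(Q, P) = -4 + Q
130*(-50 + b(Z, A(-5))) = 130*(-50 + (-4 + ⅒)) = 130*(-50 - 39/10) = 130*(-539/10) = -7007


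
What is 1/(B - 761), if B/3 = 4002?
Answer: 1/11245 ≈ 8.8928e-5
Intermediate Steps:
B = 12006 (B = 3*4002 = 12006)
1/(B - 761) = 1/(12006 - 761) = 1/11245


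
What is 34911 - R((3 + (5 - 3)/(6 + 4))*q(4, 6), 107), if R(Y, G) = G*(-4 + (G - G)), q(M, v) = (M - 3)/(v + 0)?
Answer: 35339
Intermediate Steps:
q(M, v) = (-3 + M)/v
R(Y, G) = -4*G (R(Y, G) = G*(-4 + 0) = G*(-4) = -4*G)
34911 - R((3 + (5 - 3)/(6 + 4))*q(4, 6), 107) = 34911 - (-4)*107 = 34911 - 1*(-428) = 34911 + 428 = 35339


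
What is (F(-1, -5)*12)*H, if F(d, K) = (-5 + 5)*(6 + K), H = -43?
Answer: 0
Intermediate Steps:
F(d, K) = 0 (F(d, K) = 0*(6 + K) = 0)
(F(-1, -5)*12)*H = (0*12)*(-43) = 0*(-43) = 0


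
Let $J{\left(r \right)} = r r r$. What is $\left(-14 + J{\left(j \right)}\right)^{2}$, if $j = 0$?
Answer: $196$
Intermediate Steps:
$J{\left(r \right)} = r^{3}$ ($J{\left(r \right)} = r^{2} r = r^{3}$)
$\left(-14 + J{\left(j \right)}\right)^{2} = \left(-14 + 0^{3}\right)^{2} = \left(-14 + 0\right)^{2} = \left(-14\right)^{2} = 196$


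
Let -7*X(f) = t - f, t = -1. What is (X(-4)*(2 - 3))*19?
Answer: 57/7 ≈ 8.1429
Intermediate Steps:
X(f) = 1/7 + f/7 (X(f) = -(-1 - f)/7 = 1/7 + f/7)
(X(-4)*(2 - 3))*19 = ((1/7 + (1/7)*(-4))*(2 - 3))*19 = ((1/7 - 4/7)*(-1))*19 = -3/7*(-1)*19 = (3/7)*19 = 57/7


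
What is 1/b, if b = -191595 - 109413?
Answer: -1/301008 ≈ -3.3222e-6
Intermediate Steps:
b = -301008
1/b = 1/(-301008) = -1/301008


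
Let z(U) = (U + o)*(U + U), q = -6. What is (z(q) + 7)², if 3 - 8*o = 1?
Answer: 5776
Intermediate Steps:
o = ¼ (o = 3/8 - ⅛*1 = 3/8 - ⅛ = ¼ ≈ 0.25000)
z(U) = 2*U*(¼ + U) (z(U) = (U + ¼)*(U + U) = (¼ + U)*(2*U) = 2*U*(¼ + U))
(z(q) + 7)² = ((½)*(-6)*(1 + 4*(-6)) + 7)² = ((½)*(-6)*(1 - 24) + 7)² = ((½)*(-6)*(-23) + 7)² = (69 + 7)² = 76² = 5776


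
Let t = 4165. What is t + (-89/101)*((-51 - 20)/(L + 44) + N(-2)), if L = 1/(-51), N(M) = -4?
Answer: 944672372/226543 ≈ 4169.9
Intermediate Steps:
L = -1/51 ≈ -0.019608
t + (-89/101)*((-51 - 20)/(L + 44) + N(-2)) = 4165 + (-89/101)*((-51 - 20)/(-1/51 + 44) - 4) = 4165 + (-89*1/101)*(-71/2243/51 - 4) = 4165 - 89*(-71*51/2243 - 4)/101 = 4165 - 89*(-3621/2243 - 4)/101 = 4165 - 89/101*(-12593/2243) = 4165 + 1120777/226543 = 944672372/226543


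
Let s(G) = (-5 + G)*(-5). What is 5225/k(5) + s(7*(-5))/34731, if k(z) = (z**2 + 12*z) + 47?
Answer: 5499875/138924 ≈ 39.589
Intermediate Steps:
k(z) = 47 + z**2 + 12*z
s(G) = 25 - 5*G
5225/k(5) + s(7*(-5))/34731 = 5225/(47 + 5**2 + 12*5) + (25 - 35*(-5))/34731 = 5225/(47 + 25 + 60) + (25 - 5*(-35))*(1/34731) = 5225/132 + (25 + 175)*(1/34731) = 5225*(1/132) + 200*(1/34731) = 475/12 + 200/34731 = 5499875/138924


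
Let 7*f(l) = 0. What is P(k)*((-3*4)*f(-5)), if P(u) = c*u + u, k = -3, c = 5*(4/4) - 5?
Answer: 0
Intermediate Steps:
f(l) = 0 (f(l) = (1/7)*0 = 0)
c = 0 (c = 5*(4*(1/4)) - 5 = 5*1 - 5 = 5 - 5 = 0)
P(u) = u (P(u) = 0*u + u = 0 + u = u)
P(k)*((-3*4)*f(-5)) = -3*(-3*4)*0 = -(-36)*0 = -3*0 = 0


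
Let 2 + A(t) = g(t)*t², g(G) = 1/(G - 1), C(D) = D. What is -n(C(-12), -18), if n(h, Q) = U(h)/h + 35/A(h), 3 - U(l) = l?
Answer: 267/68 ≈ 3.9265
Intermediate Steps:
U(l) = 3 - l
g(G) = 1/(-1 + G)
A(t) = -2 + t²/(-1 + t)
n(h, Q) = (3 - h)/h + 35*(-1 + h)/(2 + h² - 2*h) (n(h, Q) = (3 - h)/h + 35/(((2 + h² - 2*h)/(-1 + h))) = (3 - h)/h + 35*((-1 + h)/(2 + h² - 2*h)) = (3 - h)/h + 35*(-1 + h)/(2 + h² - 2*h))
-n(C(-12), -18) = -(6 - 1*(-12)³ - 43*(-12) + 40*(-12)²)/((-12)*(2 + (-12)² - 2*(-12))) = -(-1)*(6 - 1*(-1728) + 516 + 40*144)/(12*(2 + 144 + 24)) = -(-1)*(6 + 1728 + 516 + 5760)/(12*170) = -(-1)*8010/(12*170) = -1*(-267/68) = 267/68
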